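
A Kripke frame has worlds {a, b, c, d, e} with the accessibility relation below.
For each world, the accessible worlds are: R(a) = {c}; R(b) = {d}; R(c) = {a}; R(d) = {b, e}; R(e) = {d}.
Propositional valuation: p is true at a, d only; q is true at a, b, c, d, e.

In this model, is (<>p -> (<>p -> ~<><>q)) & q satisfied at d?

Yes

Recall that <>ψ holds at a world iff ψ holds at some accessible world.
At d: <>p -> (<>p -> ~<><>q) is true, q is true, so (<>p -> (<>p -> ~<><>q)) & q is true.
  At d: <>p is false, <>p -> ~<><>q is true, so <>p -> (<>p -> ~<><>q) is true.
    At d: <>p requires p at some successor in {b, e}.
      At b: p is false.
      At e: p is false.
    So <>p is false at d.
    At d: <>p is false, ~<><>q is false, so <>p -> ~<><>q is true.
      At d: <>p requires p at some successor in {b, e}.
        At b: p is false.
        At e: p is false.
      So <>p is false at d.
      At d: <><>q is true, so ~<><>q is false.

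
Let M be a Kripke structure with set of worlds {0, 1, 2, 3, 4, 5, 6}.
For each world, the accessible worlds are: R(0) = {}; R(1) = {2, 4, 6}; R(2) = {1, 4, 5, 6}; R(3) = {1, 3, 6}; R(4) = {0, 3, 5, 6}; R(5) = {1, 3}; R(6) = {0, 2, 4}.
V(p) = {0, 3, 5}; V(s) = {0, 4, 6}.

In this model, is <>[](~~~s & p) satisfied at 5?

No

At 5: <>[](~~~s & p) requires [](~~~s & p) at some successor in {1, 3}.
  At 1: [](~~~s & p) is false.
  At 3: [](~~~s & p) is false.
So <>[](~~~s & p) is false at 5.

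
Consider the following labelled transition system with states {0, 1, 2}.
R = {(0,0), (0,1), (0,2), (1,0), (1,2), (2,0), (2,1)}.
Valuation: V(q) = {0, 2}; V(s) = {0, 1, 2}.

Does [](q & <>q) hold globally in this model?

No

Let φ = [](q & <>q). Evaluate φ at each world:
  0 (successors {0, 1, 2}): φ is false.
  1 (successors {0, 2}): φ is true.
  2 (successors {0, 1}): φ is false.
Detail at 0 (counterexample):
  At 0: [](q & <>q) requires q & <>q at every successor {0, 1, 2}.
    q & <>q fails at 1, so [](q & <>q) is false at 0.
      At 1: q is false, <>q is true, so q & <>q is false.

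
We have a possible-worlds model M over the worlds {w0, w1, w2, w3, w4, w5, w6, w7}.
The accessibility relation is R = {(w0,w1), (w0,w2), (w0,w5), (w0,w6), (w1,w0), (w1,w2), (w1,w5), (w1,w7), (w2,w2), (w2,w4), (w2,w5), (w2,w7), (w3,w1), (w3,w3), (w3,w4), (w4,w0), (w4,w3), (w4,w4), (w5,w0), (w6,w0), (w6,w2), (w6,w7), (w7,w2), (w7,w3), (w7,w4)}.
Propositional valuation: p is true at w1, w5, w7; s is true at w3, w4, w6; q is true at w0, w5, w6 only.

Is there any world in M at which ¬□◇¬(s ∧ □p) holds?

No

Let φ = ¬□◇¬(s ∧ □p). Evaluate φ at each world:
  w0 (successors {w1, w2, w5, w6}): φ is false.
  w1 (successors {w0, w2, w5, w7}): φ is false.
  w2 (successors {w2, w4, w5, w7}): φ is false.
  w3 (successors {w1, w3, w4}): φ is false.
  w4 (successors {w0, w3, w4}): φ is false.
  w5 (successors {w0}): φ is false.
  w6 (successors {w0, w2, w7}): φ is false.
  w7 (successors {w2, w3, w4}): φ is false.
For instance, at w5:
  At w5: □◇¬(s ∧ □p) is true, so ¬□◇¬(s ∧ □p) is false.
    At w5: □◇¬(s ∧ □p) requires ◇¬(s ∧ □p) at every successor {w0}.
      At w0: ◇¬(s ∧ □p) is true.
    So □◇¬(s ∧ □p) is true at w5.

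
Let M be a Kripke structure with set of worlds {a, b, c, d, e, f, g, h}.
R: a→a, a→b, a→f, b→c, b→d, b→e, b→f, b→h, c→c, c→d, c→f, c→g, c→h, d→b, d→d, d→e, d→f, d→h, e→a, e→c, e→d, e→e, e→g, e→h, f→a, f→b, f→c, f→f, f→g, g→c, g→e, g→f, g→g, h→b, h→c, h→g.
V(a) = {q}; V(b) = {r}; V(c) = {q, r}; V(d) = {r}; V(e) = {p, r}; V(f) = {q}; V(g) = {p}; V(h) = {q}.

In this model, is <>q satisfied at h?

Yes

Recall that <>ψ holds at a world iff ψ holds at some accessible world.
At h: <>q requires q at some successor in {b, c, g}.
  q holds at c, so <>q is true at h.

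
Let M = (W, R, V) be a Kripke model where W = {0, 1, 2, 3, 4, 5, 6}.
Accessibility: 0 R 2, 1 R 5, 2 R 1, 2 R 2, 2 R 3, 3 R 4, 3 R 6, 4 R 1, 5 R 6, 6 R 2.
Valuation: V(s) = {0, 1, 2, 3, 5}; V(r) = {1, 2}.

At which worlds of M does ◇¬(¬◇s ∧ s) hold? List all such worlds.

0, 2, 3, 4, 5, 6

Let φ = ◇¬(¬◇s ∧ s). Evaluate φ at each world:
  0 (successors {2}): φ is true.
  1 (successors {5}): φ is false.
  2 (successors {1, 2, 3}): φ is true.
  3 (successors {4, 6}): φ is true.
  4 (successors {1}): φ is true.
  5 (successors {6}): φ is true.
  6 (successors {2}): φ is true.
For instance, at 6:
  At 6: ◇¬(¬◇s ∧ s) requires ¬(¬◇s ∧ s) at some successor in {2}.
    ¬(¬◇s ∧ s) holds at 2, so ◇¬(¬◇s ∧ s) is true at 6.
      At 2: ¬◇s ∧ s is false, so ¬(¬◇s ∧ s) is true.
Satisfying worlds: {0, 2, 3, 4, 5, 6}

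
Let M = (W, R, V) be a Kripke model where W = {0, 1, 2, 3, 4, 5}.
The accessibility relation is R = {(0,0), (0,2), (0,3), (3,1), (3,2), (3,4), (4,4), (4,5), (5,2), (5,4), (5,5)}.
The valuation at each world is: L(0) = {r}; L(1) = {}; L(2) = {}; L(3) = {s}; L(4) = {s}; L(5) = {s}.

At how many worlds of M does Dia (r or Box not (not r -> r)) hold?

Let φ = Dia (r or Box not (not r -> r)). Evaluate φ at each world:
  0 (successors {0, 2, 3}): φ is true.
  1 (successors ∅): φ is false.
  2 (successors ∅): φ is false.
  3 (successors {1, 2, 4}): φ is true.
  4 (successors {4, 5}): φ is true.
  5 (successors {2, 4, 5}): φ is true.
For instance, at 0:
  At 0: Dia (r or Box not (not r -> r)) requires r or Box not (not r -> r) at some successor in {0, 2, 3}.
    r or Box not (not r -> r) holds at 0, so Dia (r or Box not (not r -> r)) is true at 0.
      At 0: r is true, Box not (not r -> r) is false, so r or Box not (not r -> r) is true.
Satisfying worlds: {0, 3, 4, 5}

4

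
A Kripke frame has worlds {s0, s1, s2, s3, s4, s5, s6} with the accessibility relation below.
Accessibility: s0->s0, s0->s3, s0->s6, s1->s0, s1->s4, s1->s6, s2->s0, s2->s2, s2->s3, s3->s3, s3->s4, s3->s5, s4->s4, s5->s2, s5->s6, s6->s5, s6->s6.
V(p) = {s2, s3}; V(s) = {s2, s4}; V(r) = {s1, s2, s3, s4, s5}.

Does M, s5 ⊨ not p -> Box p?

At s5: not p is true, Box p is false, so not p -> Box p is false.
  At s5: Box p requires p at every successor {s2, s6}.
    p fails at s6, so Box p is false at s5.

No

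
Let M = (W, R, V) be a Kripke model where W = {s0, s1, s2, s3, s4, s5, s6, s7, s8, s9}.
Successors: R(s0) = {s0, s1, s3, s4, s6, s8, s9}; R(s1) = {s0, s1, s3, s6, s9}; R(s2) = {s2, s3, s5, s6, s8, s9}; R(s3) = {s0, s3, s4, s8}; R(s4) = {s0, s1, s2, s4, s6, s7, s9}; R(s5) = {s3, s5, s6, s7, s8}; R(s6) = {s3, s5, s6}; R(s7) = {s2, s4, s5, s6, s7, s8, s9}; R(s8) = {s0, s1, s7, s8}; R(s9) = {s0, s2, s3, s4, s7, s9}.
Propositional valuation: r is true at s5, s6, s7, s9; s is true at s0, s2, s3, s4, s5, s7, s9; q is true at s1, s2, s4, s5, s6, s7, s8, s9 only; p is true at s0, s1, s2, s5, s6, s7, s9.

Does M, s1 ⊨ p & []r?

At s1: p is true, []r is false, so p & []r is false.
  At s1: []r requires r at every successor {s0, s1, s3, s6, s9}.
    r fails at s0, so []r is false at s1.

No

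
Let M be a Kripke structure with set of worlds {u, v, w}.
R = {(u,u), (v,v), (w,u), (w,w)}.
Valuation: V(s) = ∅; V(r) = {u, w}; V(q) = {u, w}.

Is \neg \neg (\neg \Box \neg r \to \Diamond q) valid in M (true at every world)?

Let φ = \neg \neg (\neg \Box \neg r \to \Diamond q). Evaluate φ at each world:
  u (successors {u}): φ is true.
  v (successors {v}): φ is true.
  w (successors {u, w}): φ is true.
For instance, at w:
  At w: \neg (\neg \Box \neg r \to \Diamond q) is false, so \neg \neg (\neg \Box \neg r \to \Diamond q) is true.
    At w: \neg \Box \neg r \to \Diamond q is true, so \neg (\neg \Box \neg r \to \Diamond q) is false.
      At w: \neg \Box \neg r is true, \Diamond q is true, so \neg \Box \neg r \to \Diamond q is true.

Yes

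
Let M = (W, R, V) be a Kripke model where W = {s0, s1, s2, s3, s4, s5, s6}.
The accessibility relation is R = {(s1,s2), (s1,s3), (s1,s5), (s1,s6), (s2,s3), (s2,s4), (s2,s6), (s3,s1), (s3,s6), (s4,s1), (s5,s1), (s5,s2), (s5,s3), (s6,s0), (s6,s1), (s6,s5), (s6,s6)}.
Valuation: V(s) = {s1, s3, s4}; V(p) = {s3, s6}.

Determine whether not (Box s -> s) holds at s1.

At s1: Box s -> s is true, so not (Box s -> s) is false.
  At s1: Box s is false, s is true, so Box s -> s is true.
    At s1: Box s requires s at every successor {s2, s3, s5, s6}.
      s fails at s2, so Box s is false at s1.

No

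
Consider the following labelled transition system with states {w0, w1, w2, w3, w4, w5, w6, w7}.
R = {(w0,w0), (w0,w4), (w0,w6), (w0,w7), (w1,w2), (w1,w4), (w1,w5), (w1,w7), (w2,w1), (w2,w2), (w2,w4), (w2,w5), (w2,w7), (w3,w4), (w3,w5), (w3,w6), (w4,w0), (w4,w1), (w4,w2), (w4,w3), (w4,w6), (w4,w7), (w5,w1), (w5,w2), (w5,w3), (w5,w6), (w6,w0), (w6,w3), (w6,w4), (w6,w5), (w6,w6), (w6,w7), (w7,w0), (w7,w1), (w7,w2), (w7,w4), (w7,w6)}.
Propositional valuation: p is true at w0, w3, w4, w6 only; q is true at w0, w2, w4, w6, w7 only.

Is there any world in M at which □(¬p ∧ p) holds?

Let φ = □(¬p ∧ p). Evaluate φ at each world:
  w0 (successors {w0, w4, w6, w7}): φ is false.
  w1 (successors {w2, w4, w5, w7}): φ is false.
  w2 (successors {w1, w2, w4, w5, w7}): φ is false.
  w3 (successors {w4, w5, w6}): φ is false.
  w4 (successors {w0, w1, w2, w3, w6, w7}): φ is false.
  w5 (successors {w1, w2, w3, w6}): φ is false.
  w6 (successors {w0, w3, w4, w5, w6, w7}): φ is false.
  w7 (successors {w0, w1, w2, w4, w6}): φ is false.
For instance, at w3:
  At w3: □(¬p ∧ p) requires ¬p ∧ p at every successor {w4, w5, w6}.
    ¬p ∧ p fails at w4, so □(¬p ∧ p) is false at w3.

No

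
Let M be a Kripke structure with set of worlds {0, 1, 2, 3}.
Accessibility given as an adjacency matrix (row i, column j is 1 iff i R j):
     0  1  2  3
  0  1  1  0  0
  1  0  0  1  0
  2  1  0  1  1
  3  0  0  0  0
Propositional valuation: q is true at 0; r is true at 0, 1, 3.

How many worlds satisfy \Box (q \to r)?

4

Let φ = \Box (q \to r). Evaluate φ at each world:
  0 (successors {0, 1}): φ is true.
  1 (successors {2}): φ is true.
  2 (successors {0, 2, 3}): φ is true.
  3 (successors ∅): φ is true.
For instance, at 0:
  At 0: \Box (q \to r) requires q \to r at every successor {0, 1}.
    At 0: q \to r is true.
    At 1: q \to r is true.
  So \Box (q \to r) is true at 0.
Satisfying worlds: {0, 1, 2, 3}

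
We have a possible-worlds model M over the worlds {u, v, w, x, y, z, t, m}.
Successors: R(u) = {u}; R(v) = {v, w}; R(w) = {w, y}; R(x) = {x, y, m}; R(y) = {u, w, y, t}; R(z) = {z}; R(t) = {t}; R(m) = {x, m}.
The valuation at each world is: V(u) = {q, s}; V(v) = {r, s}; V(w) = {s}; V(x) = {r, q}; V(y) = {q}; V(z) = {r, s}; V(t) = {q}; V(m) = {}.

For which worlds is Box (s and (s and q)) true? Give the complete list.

Recall that Box ψ holds at a world iff ψ holds at every accessible world, and Dia ψ holds iff ψ holds at some accessible world.
Let φ = Box (s and (s and q)). Evaluate φ at each world:
  u (successors {u}): φ is true.
  v (successors {v, w}): φ is false.
  w (successors {w, y}): φ is false.
  x (successors {x, y, m}): φ is false.
  y (successors {u, w, y, t}): φ is false.
  z (successors {z}): φ is false.
  t (successors {t}): φ is false.
  m (successors {x, m}): φ is false.
For instance, at m:
  At m: Box (s and (s and q)) requires s and (s and q) at every successor {x, m}.
    s and (s and q) fails at x, so Box (s and (s and q)) is false at m.
Satisfying worlds: {u}

u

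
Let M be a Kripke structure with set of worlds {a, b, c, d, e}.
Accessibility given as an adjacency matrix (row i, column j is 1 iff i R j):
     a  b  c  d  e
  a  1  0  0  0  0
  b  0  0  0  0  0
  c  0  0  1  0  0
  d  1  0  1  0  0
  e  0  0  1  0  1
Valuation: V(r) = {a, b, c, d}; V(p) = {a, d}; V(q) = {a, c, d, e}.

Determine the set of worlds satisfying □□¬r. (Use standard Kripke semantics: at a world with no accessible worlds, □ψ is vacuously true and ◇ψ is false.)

Recall that □ψ holds at a world iff ψ holds at every accessible world, and ◇ψ holds iff ψ holds at some accessible world.
Let φ = □□¬r. Evaluate φ at each world:
  a (successors {a}): φ is false.
  b (successors ∅): φ is true.
  c (successors {c}): φ is false.
  d (successors {a, c}): φ is false.
  e (successors {c, e}): φ is false.
For instance, at a:
  At a: □□¬r requires □¬r at every successor {a}.
    □¬r fails at a, so □□¬r is false at a.
      At a: □¬r requires ¬r at every successor {a}.
        ¬r fails at a, so □¬r is false at a.
Satisfying worlds: {b}

b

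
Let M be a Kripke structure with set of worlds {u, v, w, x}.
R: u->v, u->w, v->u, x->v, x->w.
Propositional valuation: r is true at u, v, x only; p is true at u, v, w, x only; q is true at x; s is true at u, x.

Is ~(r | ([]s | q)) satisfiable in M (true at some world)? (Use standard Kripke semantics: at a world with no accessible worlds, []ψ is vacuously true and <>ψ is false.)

Let φ = ~(r | ([]s | q)). Evaluate φ at each world:
  u (successors {v, w}): φ is false.
  v (successors {u}): φ is false.
  w (successors ∅): φ is false.
  x (successors {v, w}): φ is false.
For instance, at u:
  At u: r | ([]s | q) is true, so ~(r | ([]s | q)) is false.
    At u: r is true, []s | q is false, so r | ([]s | q) is true.
      At u: []s is false, q is false, so []s | q is false.

No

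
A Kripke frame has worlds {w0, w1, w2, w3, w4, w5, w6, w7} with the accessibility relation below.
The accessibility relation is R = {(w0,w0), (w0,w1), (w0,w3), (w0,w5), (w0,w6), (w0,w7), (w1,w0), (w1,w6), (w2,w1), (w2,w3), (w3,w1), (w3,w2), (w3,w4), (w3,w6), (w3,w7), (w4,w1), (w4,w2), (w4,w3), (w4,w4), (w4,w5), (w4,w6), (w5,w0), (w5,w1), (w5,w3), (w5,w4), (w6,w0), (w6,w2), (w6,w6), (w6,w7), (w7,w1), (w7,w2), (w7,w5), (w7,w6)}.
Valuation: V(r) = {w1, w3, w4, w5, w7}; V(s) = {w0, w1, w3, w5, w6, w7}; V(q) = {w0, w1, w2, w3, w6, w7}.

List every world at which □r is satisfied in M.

w2

Recall that □ψ holds at a world iff ψ holds at every accessible world, and ◇ψ holds iff ψ holds at some accessible world.
Let φ = □r. Evaluate φ at each world:
  w0 (successors {w0, w1, w3, w5, w6, w7}): φ is false.
  w1 (successors {w0, w6}): φ is false.
  w2 (successors {w1, w3}): φ is true.
  w3 (successors {w1, w2, w4, w6, w7}): φ is false.
  w4 (successors {w1, w2, w3, w4, w5, w6}): φ is false.
  w5 (successors {w0, w1, w3, w4}): φ is false.
  w6 (successors {w0, w2, w6, w7}): φ is false.
  w7 (successors {w1, w2, w5, w6}): φ is false.
For instance, at w7:
  At w7: □r requires r at every successor {w1, w2, w5, w6}.
    r fails at w2, so □r is false at w7.
Satisfying worlds: {w2}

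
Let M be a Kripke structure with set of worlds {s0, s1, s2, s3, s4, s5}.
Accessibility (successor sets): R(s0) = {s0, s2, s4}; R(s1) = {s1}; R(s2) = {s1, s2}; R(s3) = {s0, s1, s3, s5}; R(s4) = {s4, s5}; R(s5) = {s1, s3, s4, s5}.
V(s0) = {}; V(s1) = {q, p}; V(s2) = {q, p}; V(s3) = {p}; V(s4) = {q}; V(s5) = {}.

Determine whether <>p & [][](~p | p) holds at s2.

At s2: <>p is true, [][](~p | p) is true, so <>p & [][](~p | p) is true.
  At s2: <>p requires p at some successor in {s1, s2}.
    p holds at s1, so <>p is true at s2.
  At s2: [][](~p | p) requires [](~p | p) at every successor {s1, s2}.
      At s1: [](~p | p) requires ~p | p at every successor {s1}.
        At s1: ~p | p is true.
      So [](~p | p) is true at s1.
      At s2: [](~p | p) requires ~p | p at every successor {s1, s2}.
        At s1: ~p | p is true.
        At s2: ~p | p is true.
      So [](~p | p) is true at s2.
  So [][](~p | p) is true at s2.

Yes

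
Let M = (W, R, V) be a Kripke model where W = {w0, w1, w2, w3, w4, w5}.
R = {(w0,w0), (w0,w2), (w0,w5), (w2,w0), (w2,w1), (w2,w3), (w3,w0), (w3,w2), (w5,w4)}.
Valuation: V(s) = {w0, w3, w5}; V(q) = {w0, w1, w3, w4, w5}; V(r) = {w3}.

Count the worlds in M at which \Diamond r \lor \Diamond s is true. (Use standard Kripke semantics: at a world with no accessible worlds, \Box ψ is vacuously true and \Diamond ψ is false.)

3

Let φ = \Diamond r \lor \Diamond s. Evaluate φ at each world:
  w0 (successors {w0, w2, w5}): φ is true.
  w1 (successors ∅): φ is false.
  w2 (successors {w0, w1, w3}): φ is true.
  w3 (successors {w0, w2}): φ is true.
  w4 (successors ∅): φ is false.
  w5 (successors {w4}): φ is false.
For instance, at w3:
  At w3: \Diamond r is false, \Diamond s is true, so \Diamond r \lor \Diamond s is true.
    At w3: \Diamond r requires r at some successor in {w0, w2}.
      At w0: r is false.
      At w2: r is false.
    So \Diamond r is false at w3.
    At w3: \Diamond s requires s at some successor in {w0, w2}.
      s holds at w0, so \Diamond s is true at w3.
Satisfying worlds: {w0, w2, w3}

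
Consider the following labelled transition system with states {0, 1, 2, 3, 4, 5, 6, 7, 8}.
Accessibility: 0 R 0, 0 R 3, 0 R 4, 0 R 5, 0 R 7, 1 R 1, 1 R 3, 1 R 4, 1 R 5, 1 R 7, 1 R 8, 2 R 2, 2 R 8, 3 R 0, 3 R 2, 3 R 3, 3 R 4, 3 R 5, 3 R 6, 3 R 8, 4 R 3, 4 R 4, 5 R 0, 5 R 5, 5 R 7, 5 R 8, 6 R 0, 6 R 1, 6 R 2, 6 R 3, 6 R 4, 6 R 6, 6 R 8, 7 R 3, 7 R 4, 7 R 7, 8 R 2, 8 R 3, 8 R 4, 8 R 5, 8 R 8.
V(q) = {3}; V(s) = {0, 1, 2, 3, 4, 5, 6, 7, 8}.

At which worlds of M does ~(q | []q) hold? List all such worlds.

Let φ = ~(q | []q). Evaluate φ at each world:
  0 (successors {0, 3, 4, 5, 7}): φ is true.
  1 (successors {1, 3, 4, 5, 7, 8}): φ is true.
  2 (successors {2, 8}): φ is true.
  3 (successors {0, 2, 3, 4, 5, 6, 8}): φ is false.
  4 (successors {3, 4}): φ is true.
  5 (successors {0, 5, 7, 8}): φ is true.
  6 (successors {0, 1, 2, 3, 4, 6, 8}): φ is true.
  7 (successors {3, 4, 7}): φ is true.
  8 (successors {2, 3, 4, 5, 8}): φ is true.
For instance, at 2:
  At 2: q | []q is false, so ~(q | []q) is true.
    At 2: q is false, []q is false, so q | []q is false.
      At 2: []q requires q at every successor {2, 8}.
        q fails at 2, so []q is false at 2.
Satisfying worlds: {0, 1, 2, 4, 5, 6, 7, 8}

0, 1, 2, 4, 5, 6, 7, 8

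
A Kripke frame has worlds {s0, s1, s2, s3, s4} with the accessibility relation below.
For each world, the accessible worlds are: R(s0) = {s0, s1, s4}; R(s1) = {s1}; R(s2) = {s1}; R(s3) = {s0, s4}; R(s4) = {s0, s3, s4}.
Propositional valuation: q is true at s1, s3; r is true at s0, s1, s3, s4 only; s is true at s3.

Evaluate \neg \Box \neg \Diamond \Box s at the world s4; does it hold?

At s4: \Box \neg \Diamond \Box s is true, so \neg \Box \neg \Diamond \Box s is false.
  At s4: \Box \neg \Diamond \Box s requires \neg \Diamond \Box s at every successor {s0, s3, s4}.
      At s0: \Diamond \Box s is false, so \neg \Diamond \Box s is true.
      At s3: \Diamond \Box s is false, so \neg \Diamond \Box s is true.
      At s4: \Diamond \Box s is false, so \neg \Diamond \Box s is true.
  So \Box \neg \Diamond \Box s is true at s4.

No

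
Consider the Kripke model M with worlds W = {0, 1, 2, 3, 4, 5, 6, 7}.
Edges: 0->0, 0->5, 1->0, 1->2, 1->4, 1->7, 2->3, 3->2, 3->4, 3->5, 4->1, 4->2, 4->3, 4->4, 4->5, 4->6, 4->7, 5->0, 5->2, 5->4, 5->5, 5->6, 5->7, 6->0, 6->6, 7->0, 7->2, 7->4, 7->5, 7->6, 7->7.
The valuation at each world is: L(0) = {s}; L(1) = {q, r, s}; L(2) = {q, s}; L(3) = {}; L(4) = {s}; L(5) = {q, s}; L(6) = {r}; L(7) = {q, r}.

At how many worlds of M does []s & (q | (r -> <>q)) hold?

2

Let φ = []s & (q | (r -> <>q)). Evaluate φ at each world:
  0 (successors {0, 5}): φ is true.
  1 (successors {0, 2, 4, 7}): φ is false.
  2 (successors {3}): φ is false.
  3 (successors {2, 4, 5}): φ is true.
  4 (successors {1, 2, 3, 4, 5, 6, 7}): φ is false.
  5 (successors {0, 2, 4, 5, 6, 7}): φ is false.
  6 (successors {0, 6}): φ is false.
  7 (successors {0, 2, 4, 5, 6, 7}): φ is false.
For instance, at 6:
  At 6: []s is false, q | (r -> <>q) is false, so []s & (q | (r -> <>q)) is false.
    At 6: []s requires s at every successor {0, 6}.
      s fails at 6, so []s is false at 6.
    At 6: q is false, r -> <>q is false, so q | (r -> <>q) is false.
      At 6: r is true, <>q is false, so r -> <>q is false.
Satisfying worlds: {0, 3}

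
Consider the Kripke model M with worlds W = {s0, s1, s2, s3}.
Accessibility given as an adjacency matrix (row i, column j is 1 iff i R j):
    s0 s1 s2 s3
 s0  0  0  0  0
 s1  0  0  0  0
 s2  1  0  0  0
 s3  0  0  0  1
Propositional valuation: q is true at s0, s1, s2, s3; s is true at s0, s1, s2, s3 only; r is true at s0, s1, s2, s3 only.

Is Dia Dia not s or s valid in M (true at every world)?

Yes

Let φ = Dia Dia not s or s. Evaluate φ at each world:
  s0 (successors ∅): φ is true.
  s1 (successors ∅): φ is true.
  s2 (successors {s0}): φ is true.
  s3 (successors {s3}): φ is true.
For instance, at s3:
  At s3: Dia Dia not s is false, s is true, so Dia Dia not s or s is true.
    At s3: Dia Dia not s requires Dia not s at some successor in {s3}.
      At s3: Dia not s is false.
    So Dia Dia not s is false at s3.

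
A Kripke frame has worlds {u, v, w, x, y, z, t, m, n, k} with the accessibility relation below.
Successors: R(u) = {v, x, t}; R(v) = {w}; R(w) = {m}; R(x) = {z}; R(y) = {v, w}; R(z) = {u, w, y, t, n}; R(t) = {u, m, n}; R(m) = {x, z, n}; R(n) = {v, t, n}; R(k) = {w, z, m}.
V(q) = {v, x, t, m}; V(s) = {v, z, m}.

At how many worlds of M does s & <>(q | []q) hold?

Let φ = s & <>(q | []q). Evaluate φ at each world:
  u (successors {v, x, t}): φ is false.
  v (successors {w}): φ is true.
  w (successors {m}): φ is false.
  x (successors {z}): φ is false.
  y (successors {v, w}): φ is false.
  z (successors {u, w, y, t, n}): φ is true.
  t (successors {u, m, n}): φ is false.
  m (successors {x, z, n}): φ is true.
  n (successors {v, t, n}): φ is false.
  k (successors {w, z, m}): φ is false.
For instance, at w:
  At w: s is false, <>(q | []q) is true, so s & <>(q | []q) is false.
    At w: <>(q | []q) requires q | []q at some successor in {m}.
      q | []q holds at m, so <>(q | []q) is true at w.
Satisfying worlds: {v, z, m}

3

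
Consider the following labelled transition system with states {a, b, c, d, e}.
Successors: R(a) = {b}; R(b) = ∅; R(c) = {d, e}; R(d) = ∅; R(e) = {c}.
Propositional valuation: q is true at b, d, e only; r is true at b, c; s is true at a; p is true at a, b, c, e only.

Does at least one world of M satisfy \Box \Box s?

Let φ = \Box \Box s. Evaluate φ at each world:
  a (successors {b}): φ is true.
  b (successors ∅): φ is true.
  c (successors {d, e}): φ is false.
  d (successors ∅): φ is true.
  e (successors {c}): φ is false.
Detail at a (witness):
  At a: \Box \Box s requires \Box s at every successor {b}.
      At b: no accessible worlds, so \Box s holds vacuously.
  So \Box \Box s is true at a.

Yes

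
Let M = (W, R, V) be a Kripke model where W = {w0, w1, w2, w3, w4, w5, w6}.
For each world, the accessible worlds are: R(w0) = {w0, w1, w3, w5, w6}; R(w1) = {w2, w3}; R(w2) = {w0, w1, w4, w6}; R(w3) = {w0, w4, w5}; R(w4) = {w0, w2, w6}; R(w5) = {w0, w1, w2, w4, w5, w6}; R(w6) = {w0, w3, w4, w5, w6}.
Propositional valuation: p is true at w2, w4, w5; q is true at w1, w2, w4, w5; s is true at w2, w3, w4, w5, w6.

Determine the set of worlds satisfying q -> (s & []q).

w0, w3, w6

Let φ = q -> (s & []q). Evaluate φ at each world:
  w0 (successors {w0, w1, w3, w5, w6}): φ is true.
  w1 (successors {w2, w3}): φ is false.
  w2 (successors {w0, w1, w4, w6}): φ is false.
  w3 (successors {w0, w4, w5}): φ is true.
  w4 (successors {w0, w2, w6}): φ is false.
  w5 (successors {w0, w1, w2, w4, w5, w6}): φ is false.
  w6 (successors {w0, w3, w4, w5, w6}): φ is true.
For instance, at w5:
  At w5: q is true, s & []q is false, so q -> (s & []q) is false.
    At w5: s is true, []q is false, so s & []q is false.
      At w5: []q requires q at every successor {w0, w1, w2, w4, w5, w6}.
        q fails at w0, so []q is false at w5.
Satisfying worlds: {w0, w3, w6}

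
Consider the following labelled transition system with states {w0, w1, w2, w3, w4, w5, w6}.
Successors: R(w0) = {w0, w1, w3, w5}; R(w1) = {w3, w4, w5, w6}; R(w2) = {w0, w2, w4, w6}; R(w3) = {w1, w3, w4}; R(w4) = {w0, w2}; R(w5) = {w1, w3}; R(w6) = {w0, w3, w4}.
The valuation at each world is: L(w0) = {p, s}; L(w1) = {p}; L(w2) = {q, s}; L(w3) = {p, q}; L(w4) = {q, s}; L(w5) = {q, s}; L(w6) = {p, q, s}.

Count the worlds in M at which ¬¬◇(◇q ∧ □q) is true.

Let φ = ¬¬◇(◇q ∧ □q). Evaluate φ at each world:
  w0 (successors {w0, w1, w3, w5}): φ is true.
  w1 (successors {w3, w4, w5, w6}): φ is false.
  w2 (successors {w0, w2, w4, w6}): φ is false.
  w3 (successors {w1, w3, w4}): φ is true.
  w4 (successors {w0, w2}): φ is false.
  w5 (successors {w1, w3}): φ is true.
  w6 (successors {w0, w3, w4}): φ is false.
For instance, at w3:
  At w3: ¬◇(◇q ∧ □q) is false, so ¬¬◇(◇q ∧ □q) is true.
    At w3: ◇(◇q ∧ □q) is true, so ¬◇(◇q ∧ □q) is false.
      At w3: ◇(◇q ∧ □q) requires ◇q ∧ □q at some successor in {w1, w3, w4}.
        ◇q ∧ □q holds at w1, so ◇(◇q ∧ □q) is true at w3.
Satisfying worlds: {w0, w3, w5}

3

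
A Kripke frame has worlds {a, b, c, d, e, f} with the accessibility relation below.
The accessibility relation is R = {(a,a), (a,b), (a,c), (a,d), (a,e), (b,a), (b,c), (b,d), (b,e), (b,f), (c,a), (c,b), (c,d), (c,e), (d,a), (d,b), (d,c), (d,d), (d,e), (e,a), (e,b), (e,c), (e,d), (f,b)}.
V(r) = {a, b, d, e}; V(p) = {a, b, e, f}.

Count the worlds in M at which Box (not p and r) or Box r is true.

2

Let φ = Box (not p and r) or Box r. Evaluate φ at each world:
  a (successors {a, b, c, d, e}): φ is false.
  b (successors {a, c, d, e, f}): φ is false.
  c (successors {a, b, d, e}): φ is true.
  d (successors {a, b, c, d, e}): φ is false.
  e (successors {a, b, c, d}): φ is false.
  f (successors {b}): φ is true.
For instance, at b:
  At b: Box (not p and r) is false, Box r is false, so Box (not p and r) or Box r is false.
    At b: Box (not p and r) requires not p and r at every successor {a, c, d, e, f}.
      not p and r fails at a, so Box (not p and r) is false at b.
    At b: Box r requires r at every successor {a, c, d, e, f}.
      r fails at c, so Box r is false at b.
Satisfying worlds: {c, f}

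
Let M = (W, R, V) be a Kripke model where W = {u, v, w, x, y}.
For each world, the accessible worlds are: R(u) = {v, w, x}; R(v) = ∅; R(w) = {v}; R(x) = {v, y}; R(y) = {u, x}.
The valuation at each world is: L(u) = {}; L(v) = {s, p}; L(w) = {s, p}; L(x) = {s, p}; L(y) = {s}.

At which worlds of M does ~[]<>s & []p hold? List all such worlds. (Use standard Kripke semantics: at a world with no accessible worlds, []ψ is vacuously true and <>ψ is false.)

u, w

Let φ = ~[]<>s & []p. Evaluate φ at each world:
  u (successors {v, w, x}): φ is true.
  v (successors ∅): φ is false.
  w (successors {v}): φ is true.
  x (successors {v, y}): φ is false.
  y (successors {u, x}): φ is false.
For instance, at x:
  At x: ~[]<>s is true, []p is false, so ~[]<>s & []p is false.
    At x: []<>s is false, so ~[]<>s is true.
      At x: []<>s requires <>s at every successor {v, y}.
        <>s fails at v, so []<>s is false at x.
    At x: []p requires p at every successor {v, y}.
      p fails at y, so []p is false at x.
Satisfying worlds: {u, w}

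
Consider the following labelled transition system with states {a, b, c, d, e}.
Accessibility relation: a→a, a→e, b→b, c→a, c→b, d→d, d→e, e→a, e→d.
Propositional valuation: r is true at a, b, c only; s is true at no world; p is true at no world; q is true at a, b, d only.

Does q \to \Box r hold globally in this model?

Recall that \Box ψ holds at a world iff ψ holds at every accessible world, and \Diamond ψ holds iff ψ holds at some accessible world.
Let φ = q \to \Box r. Evaluate φ at each world:
  a (successors {a, e}): φ is false.
  b (successors {b}): φ is true.
  c (successors {a, b}): φ is true.
  d (successors {d, e}): φ is false.
  e (successors {a, d}): φ is true.
Detail at a (counterexample):
  At a: q is true, \Box r is false, so q \to \Box r is false.
    At a: \Box r requires r at every successor {a, e}.
      r fails at e, so \Box r is false at a.

No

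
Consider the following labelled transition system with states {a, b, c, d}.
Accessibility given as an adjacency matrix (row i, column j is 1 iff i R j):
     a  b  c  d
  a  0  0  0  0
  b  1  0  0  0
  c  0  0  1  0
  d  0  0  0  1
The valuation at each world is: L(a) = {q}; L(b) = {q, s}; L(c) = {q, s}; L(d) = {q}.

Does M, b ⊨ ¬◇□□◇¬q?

No

Recall that □ψ holds at a world iff ψ holds at every accessible world, and ◇ψ holds iff ψ holds at some accessible world.
At b: ◇□□◇¬q is true, so ¬◇□□◇¬q is false.
  At b: ◇□□◇¬q requires □□◇¬q at some successor in {a}.
    □□◇¬q holds at a, so ◇□□◇¬q is true at b.
      At a: no accessible worlds, so □□◇¬q holds vacuously.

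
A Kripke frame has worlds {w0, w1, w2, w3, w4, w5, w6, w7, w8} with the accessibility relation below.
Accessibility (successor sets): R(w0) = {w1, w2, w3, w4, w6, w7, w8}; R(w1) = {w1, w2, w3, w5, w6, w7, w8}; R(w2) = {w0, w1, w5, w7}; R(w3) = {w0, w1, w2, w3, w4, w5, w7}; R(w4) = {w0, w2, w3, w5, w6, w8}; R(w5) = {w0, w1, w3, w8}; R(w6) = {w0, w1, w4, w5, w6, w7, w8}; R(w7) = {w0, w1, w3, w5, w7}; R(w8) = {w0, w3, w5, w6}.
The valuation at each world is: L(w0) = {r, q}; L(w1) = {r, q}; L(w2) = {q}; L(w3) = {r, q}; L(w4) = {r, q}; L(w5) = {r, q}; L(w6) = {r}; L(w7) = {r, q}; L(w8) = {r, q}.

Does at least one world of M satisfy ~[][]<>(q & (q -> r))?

No

Let φ = ~[][]<>(q & (q -> r)). Evaluate φ at each world:
  w0 (successors {w1, w2, w3, w4, w6, w7, w8}): φ is false.
  w1 (successors {w1, w2, w3, w5, w6, w7, w8}): φ is false.
  w2 (successors {w0, w1, w5, w7}): φ is false.
  w3 (successors {w0, w1, w2, w3, w4, w5, w7}): φ is false.
  w4 (successors {w0, w2, w3, w5, w6, w8}): φ is false.
  w5 (successors {w0, w1, w3, w8}): φ is false.
  w6 (successors {w0, w1, w4, w5, w6, w7, w8}): φ is false.
  w7 (successors {w0, w1, w3, w5, w7}): φ is false.
  w8 (successors {w0, w3, w5, w6}): φ is false.
For instance, at w0:
  At w0: [][]<>(q & (q -> r)) is true, so ~[][]<>(q & (q -> r)) is false.
    At w0: [][]<>(q & (q -> r)) requires []<>(q & (q -> r)) at every successor {w1, w2, w3, w4, w6, w7, w8}.
      At w1: []<>(q & (q -> r)) is true.
      At w2: []<>(q & (q -> r)) is true.
      At w3: []<>(q & (q -> r)) is true.
      At w4: []<>(q & (q -> r)) is true.
      At w6: []<>(q & (q -> r)) is true.
      At w7: []<>(q & (q -> r)) is true.
      At w8: []<>(q & (q -> r)) is true.
    So [][]<>(q & (q -> r)) is true at w0.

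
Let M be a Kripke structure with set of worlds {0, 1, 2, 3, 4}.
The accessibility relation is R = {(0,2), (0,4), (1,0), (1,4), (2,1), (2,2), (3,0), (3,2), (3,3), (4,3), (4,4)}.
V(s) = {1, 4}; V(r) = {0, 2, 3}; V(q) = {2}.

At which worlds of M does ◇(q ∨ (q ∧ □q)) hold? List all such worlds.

0, 2, 3

Recall that □ψ holds at a world iff ψ holds at every accessible world, and ◇ψ holds iff ψ holds at some accessible world.
Let φ = ◇(q ∨ (q ∧ □q)). Evaluate φ at each world:
  0 (successors {2, 4}): φ is true.
  1 (successors {0, 4}): φ is false.
  2 (successors {1, 2}): φ is true.
  3 (successors {0, 2, 3}): φ is true.
  4 (successors {3, 4}): φ is false.
For instance, at 0:
  At 0: ◇(q ∨ (q ∧ □q)) requires q ∨ (q ∧ □q) at some successor in {2, 4}.
    q ∨ (q ∧ □q) holds at 2, so ◇(q ∨ (q ∧ □q)) is true at 0.
      At 2: q is true, q ∧ □q is false, so q ∨ (q ∧ □q) is true.
Satisfying worlds: {0, 2, 3}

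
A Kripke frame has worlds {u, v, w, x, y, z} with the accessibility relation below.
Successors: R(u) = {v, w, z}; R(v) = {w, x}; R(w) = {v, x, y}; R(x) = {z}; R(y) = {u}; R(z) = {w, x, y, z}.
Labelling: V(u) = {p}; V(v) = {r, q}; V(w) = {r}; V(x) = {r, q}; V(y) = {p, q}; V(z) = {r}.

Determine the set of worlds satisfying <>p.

Let φ = <>p. Evaluate φ at each world:
  u (successors {v, w, z}): φ is false.
  v (successors {w, x}): φ is false.
  w (successors {v, x, y}): φ is true.
  x (successors {z}): φ is false.
  y (successors {u}): φ is true.
  z (successors {w, x, y, z}): φ is true.
For instance, at y:
  At y: <>p requires p at some successor in {u}.
    p holds at u, so <>p is true at y.
Satisfying worlds: {w, y, z}

w, y, z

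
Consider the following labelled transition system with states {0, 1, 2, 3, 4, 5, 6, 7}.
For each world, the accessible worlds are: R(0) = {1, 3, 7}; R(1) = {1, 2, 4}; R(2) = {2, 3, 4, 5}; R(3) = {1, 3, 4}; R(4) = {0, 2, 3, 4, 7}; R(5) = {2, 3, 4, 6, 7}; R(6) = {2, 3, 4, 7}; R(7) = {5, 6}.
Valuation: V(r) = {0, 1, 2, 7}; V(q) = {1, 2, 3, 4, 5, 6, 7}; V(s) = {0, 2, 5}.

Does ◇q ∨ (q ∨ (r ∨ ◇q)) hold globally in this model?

Yes

Let φ = ◇q ∨ (q ∨ (r ∨ ◇q)). Evaluate φ at each world:
  0 (successors {1, 3, 7}): φ is true.
  1 (successors {1, 2, 4}): φ is true.
  2 (successors {2, 3, 4, 5}): φ is true.
  3 (successors {1, 3, 4}): φ is true.
  4 (successors {0, 2, 3, 4, 7}): φ is true.
  5 (successors {2, 3, 4, 6, 7}): φ is true.
  6 (successors {2, 3, 4, 7}): φ is true.
  7 (successors {5, 6}): φ is true.
For instance, at 5:
  At 5: ◇q is true, q ∨ (r ∨ ◇q) is true, so ◇q ∨ (q ∨ (r ∨ ◇q)) is true.
    At 5: ◇q requires q at some successor in {2, 3, 4, 6, 7}.
      q holds at 2, so ◇q is true at 5.
    At 5: q is true, r ∨ ◇q is true, so q ∨ (r ∨ ◇q) is true.
      At 5: r is false, ◇q is true, so r ∨ ◇q is true.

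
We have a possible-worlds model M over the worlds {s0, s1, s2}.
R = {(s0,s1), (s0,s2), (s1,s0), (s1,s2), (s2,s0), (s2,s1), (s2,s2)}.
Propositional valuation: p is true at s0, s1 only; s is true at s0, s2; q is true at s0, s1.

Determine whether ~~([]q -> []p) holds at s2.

Recall that []ψ holds at a world iff ψ holds at every accessible world, and <>ψ holds iff ψ holds at some accessible world.
At s2: ~([]q -> []p) is false, so ~~([]q -> []p) is true.
  At s2: []q -> []p is true, so ~([]q -> []p) is false.
    At s2: []q is false, []p is false, so []q -> []p is true.
      At s2: []q requires q at every successor {s0, s1, s2}.
        q fails at s2, so []q is false at s2.
      At s2: []p requires p at every successor {s0, s1, s2}.
        p fails at s2, so []p is false at s2.

Yes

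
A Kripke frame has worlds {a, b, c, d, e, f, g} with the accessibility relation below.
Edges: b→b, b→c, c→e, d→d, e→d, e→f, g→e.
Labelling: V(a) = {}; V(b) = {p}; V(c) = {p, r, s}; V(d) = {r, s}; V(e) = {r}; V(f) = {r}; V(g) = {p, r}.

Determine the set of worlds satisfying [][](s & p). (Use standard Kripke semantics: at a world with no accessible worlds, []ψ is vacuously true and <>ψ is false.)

Recall that []ψ holds at a world iff ψ holds at every accessible world, and <>ψ holds iff ψ holds at some accessible world.
Let φ = [][](s & p). Evaluate φ at each world:
  a (successors ∅): φ is true.
  b (successors {b, c}): φ is false.
  c (successors {e}): φ is false.
  d (successors {d}): φ is false.
  e (successors {d, f}): φ is false.
  f (successors ∅): φ is true.
  g (successors {e}): φ is false.
For instance, at b:
  At b: [][](s & p) requires [](s & p) at every successor {b, c}.
    [](s & p) fails at b, so [][](s & p) is false at b.
      At b: [](s & p) requires s & p at every successor {b, c}.
        s & p fails at b, so [](s & p) is false at b.
Satisfying worlds: {a, f}

a, f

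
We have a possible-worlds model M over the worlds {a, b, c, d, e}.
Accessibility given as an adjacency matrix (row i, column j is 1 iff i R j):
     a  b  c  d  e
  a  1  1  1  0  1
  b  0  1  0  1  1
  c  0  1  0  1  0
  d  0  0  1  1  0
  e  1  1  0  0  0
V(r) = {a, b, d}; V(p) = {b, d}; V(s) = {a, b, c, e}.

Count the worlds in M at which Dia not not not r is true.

3

Let φ = Dia not not not r. Evaluate φ at each world:
  a (successors {a, b, c, e}): φ is true.
  b (successors {b, d, e}): φ is true.
  c (successors {b, d}): φ is false.
  d (successors {c, d}): φ is true.
  e (successors {a, b}): φ is false.
For instance, at a:
  At a: Dia not not not r requires not not not r at some successor in {a, b, c, e}.
    not not not r holds at c, so Dia not not not r is true at a.
Satisfying worlds: {a, b, d}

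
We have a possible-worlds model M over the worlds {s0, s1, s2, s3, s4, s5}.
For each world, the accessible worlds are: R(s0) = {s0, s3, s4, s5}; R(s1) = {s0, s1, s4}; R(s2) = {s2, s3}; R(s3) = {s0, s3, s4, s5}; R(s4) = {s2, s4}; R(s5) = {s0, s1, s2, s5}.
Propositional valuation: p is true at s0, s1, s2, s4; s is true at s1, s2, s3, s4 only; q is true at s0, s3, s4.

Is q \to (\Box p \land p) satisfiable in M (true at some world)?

Yes

Let φ = q \to (\Box p \land p). Evaluate φ at each world:
  s0 (successors {s0, s3, s4, s5}): φ is false.
  s1 (successors {s0, s1, s4}): φ is true.
  s2 (successors {s2, s3}): φ is true.
  s3 (successors {s0, s3, s4, s5}): φ is false.
  s4 (successors {s2, s4}): φ is true.
  s5 (successors {s0, s1, s2, s5}): φ is true.
Detail at s1 (witness):
  At s1: q is false, \Box p \land p is true, so q \to (\Box p \land p) is true.
    At s1: \Box p is true, p is true, so \Box p \land p is true.
      At s1: \Box p requires p at every successor {s0, s1, s4}.
        At s0: p is true.
        At s1: p is true.
        At s4: p is true.
      So \Box p is true at s1.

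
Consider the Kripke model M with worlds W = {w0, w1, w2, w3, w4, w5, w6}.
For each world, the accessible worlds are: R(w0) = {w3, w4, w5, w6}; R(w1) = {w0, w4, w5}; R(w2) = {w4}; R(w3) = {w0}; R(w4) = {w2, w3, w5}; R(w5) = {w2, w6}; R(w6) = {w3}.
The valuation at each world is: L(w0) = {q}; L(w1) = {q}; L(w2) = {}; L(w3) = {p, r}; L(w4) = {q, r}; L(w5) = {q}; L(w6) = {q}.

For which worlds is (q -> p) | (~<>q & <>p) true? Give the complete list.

w2, w3, w6

Let φ = (q -> p) | (~<>q & <>p). Evaluate φ at each world:
  w0 (successors {w3, w4, w5, w6}): φ is false.
  w1 (successors {w0, w4, w5}): φ is false.
  w2 (successors {w4}): φ is true.
  w3 (successors {w0}): φ is true.
  w4 (successors {w2, w3, w5}): φ is false.
  w5 (successors {w2, w6}): φ is false.
  w6 (successors {w3}): φ is true.
For instance, at w4:
  At w4: q -> p is false, ~<>q & <>p is false, so (q -> p) | (~<>q & <>p) is false.
    At w4: ~<>q is false, <>p is true, so ~<>q & <>p is false.
      At w4: <>q is true, so ~<>q is false.
      At w4: <>p requires p at some successor in {w2, w3, w5}.
        p holds at w3, so <>p is true at w4.
Satisfying worlds: {w2, w3, w6}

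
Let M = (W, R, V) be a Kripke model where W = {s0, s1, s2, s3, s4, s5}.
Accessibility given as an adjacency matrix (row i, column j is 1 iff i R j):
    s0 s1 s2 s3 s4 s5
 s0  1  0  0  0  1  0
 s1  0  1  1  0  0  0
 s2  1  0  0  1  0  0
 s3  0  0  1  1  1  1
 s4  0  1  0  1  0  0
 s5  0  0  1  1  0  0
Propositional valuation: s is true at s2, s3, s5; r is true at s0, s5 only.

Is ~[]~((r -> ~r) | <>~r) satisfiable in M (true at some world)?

Yes

Let φ = ~[]~((r -> ~r) | <>~r). Evaluate φ at each world:
  s0 (successors {s0, s4}): φ is true.
  s1 (successors {s1, s2}): φ is true.
  s2 (successors {s0, s3}): φ is true.
  s3 (successors {s2, s3, s4, s5}): φ is true.
  s4 (successors {s1, s3}): φ is true.
  s5 (successors {s2, s3}): φ is true.
Detail at s0 (witness):
  At s0: []~((r -> ~r) | <>~r) is false, so ~[]~((r -> ~r) | <>~r) is true.
    At s0: []~((r -> ~r) | <>~r) requires ~((r -> ~r) | <>~r) at every successor {s0, s4}.
      ~((r -> ~r) | <>~r) fails at s0, so []~((r -> ~r) | <>~r) is false at s0.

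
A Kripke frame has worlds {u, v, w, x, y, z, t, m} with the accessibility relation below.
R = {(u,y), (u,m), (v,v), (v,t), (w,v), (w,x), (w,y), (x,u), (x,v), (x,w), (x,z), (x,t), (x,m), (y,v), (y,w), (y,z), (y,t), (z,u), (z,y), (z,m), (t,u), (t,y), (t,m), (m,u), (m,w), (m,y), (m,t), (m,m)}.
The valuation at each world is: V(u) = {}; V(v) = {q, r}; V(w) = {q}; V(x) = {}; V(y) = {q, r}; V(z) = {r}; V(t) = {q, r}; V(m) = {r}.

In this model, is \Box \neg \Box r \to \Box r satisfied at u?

Yes

At u: \Box \neg \Box r is true, \Box r is true, so \Box \neg \Box r \to \Box r is true.
  At u: \Box \neg \Box r requires \neg \Box r at every successor {y, m}.
      At y: \Box r is false, so \neg \Box r is true.
      At m: \Box r is false, so \neg \Box r is true.
  So \Box \neg \Box r is true at u.
  At u: \Box r requires r at every successor {y, m}.
    At y: r is true.
    At m: r is true.
  So \Box r is true at u.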